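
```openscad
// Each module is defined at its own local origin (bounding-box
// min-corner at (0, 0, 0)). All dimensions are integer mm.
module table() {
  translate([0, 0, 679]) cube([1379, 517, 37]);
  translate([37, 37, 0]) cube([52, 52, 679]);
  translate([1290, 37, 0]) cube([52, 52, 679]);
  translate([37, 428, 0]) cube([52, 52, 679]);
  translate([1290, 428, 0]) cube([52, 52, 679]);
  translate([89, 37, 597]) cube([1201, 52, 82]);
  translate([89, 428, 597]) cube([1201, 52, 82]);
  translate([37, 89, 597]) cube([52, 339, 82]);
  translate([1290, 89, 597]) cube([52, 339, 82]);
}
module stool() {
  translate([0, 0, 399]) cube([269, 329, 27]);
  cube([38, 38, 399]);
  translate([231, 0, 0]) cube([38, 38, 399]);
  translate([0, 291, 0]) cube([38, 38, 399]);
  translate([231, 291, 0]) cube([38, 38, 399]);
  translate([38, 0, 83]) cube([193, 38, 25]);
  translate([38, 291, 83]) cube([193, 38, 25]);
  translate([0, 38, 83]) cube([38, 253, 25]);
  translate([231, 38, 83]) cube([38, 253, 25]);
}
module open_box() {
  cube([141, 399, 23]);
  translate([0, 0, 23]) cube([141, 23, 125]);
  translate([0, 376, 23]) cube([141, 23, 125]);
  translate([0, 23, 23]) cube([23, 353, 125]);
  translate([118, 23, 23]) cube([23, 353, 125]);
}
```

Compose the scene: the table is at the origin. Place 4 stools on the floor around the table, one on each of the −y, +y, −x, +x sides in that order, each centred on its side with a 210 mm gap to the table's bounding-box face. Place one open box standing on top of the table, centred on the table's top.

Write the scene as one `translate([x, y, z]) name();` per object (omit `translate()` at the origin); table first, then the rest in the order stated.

table();
translate([555, -539, 0]) stool();
translate([555, 727, 0]) stool();
translate([-479, 94, 0]) stool();
translate([1589, 94, 0]) stool();
translate([619, 59, 716]) open_box();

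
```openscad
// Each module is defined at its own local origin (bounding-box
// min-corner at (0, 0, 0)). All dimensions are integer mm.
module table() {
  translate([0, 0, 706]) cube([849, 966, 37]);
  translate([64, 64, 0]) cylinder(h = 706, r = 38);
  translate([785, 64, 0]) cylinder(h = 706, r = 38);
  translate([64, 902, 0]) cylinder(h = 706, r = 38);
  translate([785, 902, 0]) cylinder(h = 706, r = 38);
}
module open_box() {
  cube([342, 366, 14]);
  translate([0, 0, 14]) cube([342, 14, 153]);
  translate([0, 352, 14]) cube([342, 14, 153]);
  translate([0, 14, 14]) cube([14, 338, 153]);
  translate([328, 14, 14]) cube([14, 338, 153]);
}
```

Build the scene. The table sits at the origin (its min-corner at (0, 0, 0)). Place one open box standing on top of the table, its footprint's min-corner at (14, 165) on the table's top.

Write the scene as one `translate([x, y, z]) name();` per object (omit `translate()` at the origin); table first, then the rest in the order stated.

table();
translate([14, 165, 743]) open_box();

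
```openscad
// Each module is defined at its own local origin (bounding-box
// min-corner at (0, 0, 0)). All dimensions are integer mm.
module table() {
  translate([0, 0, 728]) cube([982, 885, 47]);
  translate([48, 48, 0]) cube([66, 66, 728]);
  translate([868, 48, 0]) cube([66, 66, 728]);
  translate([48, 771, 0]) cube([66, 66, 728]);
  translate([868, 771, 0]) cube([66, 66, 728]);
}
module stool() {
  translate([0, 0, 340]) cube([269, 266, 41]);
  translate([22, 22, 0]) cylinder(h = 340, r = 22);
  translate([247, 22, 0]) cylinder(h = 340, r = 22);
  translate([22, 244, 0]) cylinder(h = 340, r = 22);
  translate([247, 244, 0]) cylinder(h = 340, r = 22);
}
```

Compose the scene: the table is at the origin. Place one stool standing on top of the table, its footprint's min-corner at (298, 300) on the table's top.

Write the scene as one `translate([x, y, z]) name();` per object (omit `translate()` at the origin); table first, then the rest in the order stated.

table();
translate([298, 300, 775]) stool();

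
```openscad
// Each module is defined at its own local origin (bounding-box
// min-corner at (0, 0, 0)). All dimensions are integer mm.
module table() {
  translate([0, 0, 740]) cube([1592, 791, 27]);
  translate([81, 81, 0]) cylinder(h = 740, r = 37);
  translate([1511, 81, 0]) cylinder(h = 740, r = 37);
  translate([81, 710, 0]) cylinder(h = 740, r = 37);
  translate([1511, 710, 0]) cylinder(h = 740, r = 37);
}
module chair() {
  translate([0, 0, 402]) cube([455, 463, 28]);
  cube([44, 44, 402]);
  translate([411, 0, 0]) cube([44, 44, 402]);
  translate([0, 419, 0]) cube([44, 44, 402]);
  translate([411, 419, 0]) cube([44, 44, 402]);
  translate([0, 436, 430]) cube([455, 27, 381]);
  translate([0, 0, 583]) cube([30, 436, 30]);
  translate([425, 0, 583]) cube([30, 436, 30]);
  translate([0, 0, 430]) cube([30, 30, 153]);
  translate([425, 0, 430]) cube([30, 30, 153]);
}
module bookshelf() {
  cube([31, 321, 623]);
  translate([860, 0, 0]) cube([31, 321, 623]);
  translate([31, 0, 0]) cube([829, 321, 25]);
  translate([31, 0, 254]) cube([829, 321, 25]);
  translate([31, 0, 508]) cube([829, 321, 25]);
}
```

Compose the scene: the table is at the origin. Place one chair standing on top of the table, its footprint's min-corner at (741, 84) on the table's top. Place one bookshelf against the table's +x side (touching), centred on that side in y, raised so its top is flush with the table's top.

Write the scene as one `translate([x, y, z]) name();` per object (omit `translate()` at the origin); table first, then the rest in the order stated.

table();
translate([741, 84, 767]) chair();
translate([1592, 235, 144]) bookshelf();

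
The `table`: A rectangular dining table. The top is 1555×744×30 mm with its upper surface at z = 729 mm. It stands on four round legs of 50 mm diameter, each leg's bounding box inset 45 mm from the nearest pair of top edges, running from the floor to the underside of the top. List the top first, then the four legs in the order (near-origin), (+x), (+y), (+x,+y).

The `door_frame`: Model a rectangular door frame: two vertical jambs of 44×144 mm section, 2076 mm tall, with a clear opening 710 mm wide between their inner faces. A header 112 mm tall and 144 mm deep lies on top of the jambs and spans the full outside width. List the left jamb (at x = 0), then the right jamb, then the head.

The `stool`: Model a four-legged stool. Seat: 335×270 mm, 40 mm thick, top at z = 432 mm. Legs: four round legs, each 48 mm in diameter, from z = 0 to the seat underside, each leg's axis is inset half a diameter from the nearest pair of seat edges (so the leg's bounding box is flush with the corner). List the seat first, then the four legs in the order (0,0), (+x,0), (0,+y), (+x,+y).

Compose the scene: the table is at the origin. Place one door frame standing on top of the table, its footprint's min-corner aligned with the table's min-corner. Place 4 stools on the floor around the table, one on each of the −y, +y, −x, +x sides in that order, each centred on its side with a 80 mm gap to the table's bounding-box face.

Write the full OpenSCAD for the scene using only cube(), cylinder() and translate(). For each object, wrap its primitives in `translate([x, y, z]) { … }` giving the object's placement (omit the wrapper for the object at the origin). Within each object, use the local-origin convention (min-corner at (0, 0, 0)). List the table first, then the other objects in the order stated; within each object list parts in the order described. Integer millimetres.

translate([0, 0, 699]) cube([1555, 744, 30]);
translate([70, 70, 0]) cylinder(h = 699, r = 25);
translate([1485, 70, 0]) cylinder(h = 699, r = 25);
translate([70, 674, 0]) cylinder(h = 699, r = 25);
translate([1485, 674, 0]) cylinder(h = 699, r = 25);
translate([0, 0, 729]) {
  cube([44, 144, 2076]);
  translate([754, 0, 0]) cube([44, 144, 2076]);
  translate([0, 0, 2076]) cube([798, 144, 112]);
}
translate([610, -350, 0]) {
  translate([0, 0, 392]) cube([335, 270, 40]);
  translate([24, 24, 0]) cylinder(h = 392, r = 24);
  translate([311, 24, 0]) cylinder(h = 392, r = 24);
  translate([24, 246, 0]) cylinder(h = 392, r = 24);
  translate([311, 246, 0]) cylinder(h = 392, r = 24);
}
translate([610, 824, 0]) {
  translate([0, 0, 392]) cube([335, 270, 40]);
  translate([24, 24, 0]) cylinder(h = 392, r = 24);
  translate([311, 24, 0]) cylinder(h = 392, r = 24);
  translate([24, 246, 0]) cylinder(h = 392, r = 24);
  translate([311, 246, 0]) cylinder(h = 392, r = 24);
}
translate([-415, 237, 0]) {
  translate([0, 0, 392]) cube([335, 270, 40]);
  translate([24, 24, 0]) cylinder(h = 392, r = 24);
  translate([311, 24, 0]) cylinder(h = 392, r = 24);
  translate([24, 246, 0]) cylinder(h = 392, r = 24);
  translate([311, 246, 0]) cylinder(h = 392, r = 24);
}
translate([1635, 237, 0]) {
  translate([0, 0, 392]) cube([335, 270, 40]);
  translate([24, 24, 0]) cylinder(h = 392, r = 24);
  translate([311, 24, 0]) cylinder(h = 392, r = 24);
  translate([24, 246, 0]) cylinder(h = 392, r = 24);
  translate([311, 246, 0]) cylinder(h = 392, r = 24);
}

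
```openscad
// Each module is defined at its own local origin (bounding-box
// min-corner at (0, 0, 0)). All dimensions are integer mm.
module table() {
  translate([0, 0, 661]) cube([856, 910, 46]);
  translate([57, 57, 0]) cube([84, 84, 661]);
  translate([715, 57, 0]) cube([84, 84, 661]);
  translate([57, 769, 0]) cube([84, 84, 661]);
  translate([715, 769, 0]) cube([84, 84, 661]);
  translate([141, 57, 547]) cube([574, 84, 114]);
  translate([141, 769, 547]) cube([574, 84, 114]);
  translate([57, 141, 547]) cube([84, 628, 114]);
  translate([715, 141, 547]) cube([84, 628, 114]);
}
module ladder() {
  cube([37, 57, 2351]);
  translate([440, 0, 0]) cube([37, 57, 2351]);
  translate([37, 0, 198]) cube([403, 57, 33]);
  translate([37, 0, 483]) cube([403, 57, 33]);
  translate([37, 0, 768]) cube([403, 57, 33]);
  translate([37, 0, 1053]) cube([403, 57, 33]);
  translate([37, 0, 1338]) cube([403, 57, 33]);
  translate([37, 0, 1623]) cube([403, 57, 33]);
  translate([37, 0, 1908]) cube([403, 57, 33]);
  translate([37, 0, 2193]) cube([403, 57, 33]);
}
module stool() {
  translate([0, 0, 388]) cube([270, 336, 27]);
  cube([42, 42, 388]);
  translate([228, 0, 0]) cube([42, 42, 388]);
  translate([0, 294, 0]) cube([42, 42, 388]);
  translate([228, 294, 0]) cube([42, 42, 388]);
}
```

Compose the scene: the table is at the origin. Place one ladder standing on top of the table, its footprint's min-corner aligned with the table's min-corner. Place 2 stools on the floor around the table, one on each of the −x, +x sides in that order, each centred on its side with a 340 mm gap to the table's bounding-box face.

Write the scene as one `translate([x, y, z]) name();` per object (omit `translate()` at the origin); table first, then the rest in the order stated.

table();
translate([0, 0, 707]) ladder();
translate([-610, 287, 0]) stool();
translate([1196, 287, 0]) stool();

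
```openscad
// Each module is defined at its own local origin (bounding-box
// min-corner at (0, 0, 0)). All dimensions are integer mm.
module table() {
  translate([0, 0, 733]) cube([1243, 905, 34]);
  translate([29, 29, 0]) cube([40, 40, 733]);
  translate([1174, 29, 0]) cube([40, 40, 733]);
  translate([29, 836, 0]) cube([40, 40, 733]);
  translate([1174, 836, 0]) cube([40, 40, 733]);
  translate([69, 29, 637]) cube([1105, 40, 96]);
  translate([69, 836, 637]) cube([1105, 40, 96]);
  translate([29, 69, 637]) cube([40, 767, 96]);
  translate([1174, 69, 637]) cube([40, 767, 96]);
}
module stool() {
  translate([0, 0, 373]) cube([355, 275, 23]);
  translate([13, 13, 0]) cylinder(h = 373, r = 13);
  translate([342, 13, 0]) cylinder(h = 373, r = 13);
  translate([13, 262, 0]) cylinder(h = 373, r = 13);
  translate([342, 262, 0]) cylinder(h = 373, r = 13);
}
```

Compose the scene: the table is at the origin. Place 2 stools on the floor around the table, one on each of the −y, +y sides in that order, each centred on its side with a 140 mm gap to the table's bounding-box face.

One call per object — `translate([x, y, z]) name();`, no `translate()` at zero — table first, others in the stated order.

table();
translate([444, -415, 0]) stool();
translate([444, 1045, 0]) stool();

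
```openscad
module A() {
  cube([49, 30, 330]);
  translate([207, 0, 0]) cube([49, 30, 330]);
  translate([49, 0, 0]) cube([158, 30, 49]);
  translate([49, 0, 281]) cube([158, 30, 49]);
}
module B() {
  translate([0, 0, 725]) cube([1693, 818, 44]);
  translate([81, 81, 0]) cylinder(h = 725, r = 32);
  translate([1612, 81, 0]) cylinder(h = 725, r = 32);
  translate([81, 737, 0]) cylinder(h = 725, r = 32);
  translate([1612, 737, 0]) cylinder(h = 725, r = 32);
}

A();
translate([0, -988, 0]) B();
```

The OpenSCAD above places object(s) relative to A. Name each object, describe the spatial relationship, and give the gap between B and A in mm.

The table's nearest face is 170 mm from the picture frame's −y face.

A is a picture frame. B is a table. The table is on the floor beside the picture frame on its −y side. The gap between the table and the picture frame is 170 mm.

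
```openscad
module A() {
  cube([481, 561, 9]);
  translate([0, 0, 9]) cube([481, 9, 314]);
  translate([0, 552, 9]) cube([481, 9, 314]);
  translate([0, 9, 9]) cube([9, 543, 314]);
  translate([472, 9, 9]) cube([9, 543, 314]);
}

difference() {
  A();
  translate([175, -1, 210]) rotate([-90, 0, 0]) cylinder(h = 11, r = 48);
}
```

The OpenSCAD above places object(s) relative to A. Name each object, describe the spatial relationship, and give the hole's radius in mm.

The subtracted cylinder has r = 48 mm.

A is an open box. The open box has a circular hole through its front wall. The hole's radius is 48 mm.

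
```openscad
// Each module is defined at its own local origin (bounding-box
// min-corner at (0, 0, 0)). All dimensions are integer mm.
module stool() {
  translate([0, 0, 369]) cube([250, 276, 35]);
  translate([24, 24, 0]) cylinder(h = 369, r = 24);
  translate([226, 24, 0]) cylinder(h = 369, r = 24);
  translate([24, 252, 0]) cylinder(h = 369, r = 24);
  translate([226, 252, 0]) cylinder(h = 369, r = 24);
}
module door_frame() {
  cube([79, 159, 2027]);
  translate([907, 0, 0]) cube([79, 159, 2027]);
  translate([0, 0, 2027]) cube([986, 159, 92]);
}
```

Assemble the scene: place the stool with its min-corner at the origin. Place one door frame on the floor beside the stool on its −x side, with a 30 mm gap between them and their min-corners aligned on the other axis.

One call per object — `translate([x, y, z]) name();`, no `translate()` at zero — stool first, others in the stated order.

stool();
translate([-1016, 0, 0]) door_frame();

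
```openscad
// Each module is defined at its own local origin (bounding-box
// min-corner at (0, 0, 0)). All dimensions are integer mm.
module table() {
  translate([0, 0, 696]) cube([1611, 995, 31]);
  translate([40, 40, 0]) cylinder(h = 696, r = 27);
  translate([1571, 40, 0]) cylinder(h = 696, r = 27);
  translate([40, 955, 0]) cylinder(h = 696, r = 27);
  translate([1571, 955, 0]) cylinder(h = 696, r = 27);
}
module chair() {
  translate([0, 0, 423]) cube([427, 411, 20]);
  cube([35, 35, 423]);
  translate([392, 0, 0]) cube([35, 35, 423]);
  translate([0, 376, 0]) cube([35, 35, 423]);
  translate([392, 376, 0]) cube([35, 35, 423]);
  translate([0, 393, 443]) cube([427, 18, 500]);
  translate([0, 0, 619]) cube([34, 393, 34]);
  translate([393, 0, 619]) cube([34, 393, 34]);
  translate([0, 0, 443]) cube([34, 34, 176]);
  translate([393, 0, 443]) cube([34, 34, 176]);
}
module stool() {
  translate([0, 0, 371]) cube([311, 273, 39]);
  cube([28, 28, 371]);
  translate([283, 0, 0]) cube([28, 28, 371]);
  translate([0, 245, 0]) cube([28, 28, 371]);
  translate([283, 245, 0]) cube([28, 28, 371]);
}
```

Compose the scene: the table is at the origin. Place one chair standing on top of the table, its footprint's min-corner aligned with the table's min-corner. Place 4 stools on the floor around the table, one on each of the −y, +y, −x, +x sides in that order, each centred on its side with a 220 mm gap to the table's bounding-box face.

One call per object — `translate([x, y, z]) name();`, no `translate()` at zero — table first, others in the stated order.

table();
translate([0, 0, 727]) chair();
translate([650, -493, 0]) stool();
translate([650, 1215, 0]) stool();
translate([-531, 361, 0]) stool();
translate([1831, 361, 0]) stool();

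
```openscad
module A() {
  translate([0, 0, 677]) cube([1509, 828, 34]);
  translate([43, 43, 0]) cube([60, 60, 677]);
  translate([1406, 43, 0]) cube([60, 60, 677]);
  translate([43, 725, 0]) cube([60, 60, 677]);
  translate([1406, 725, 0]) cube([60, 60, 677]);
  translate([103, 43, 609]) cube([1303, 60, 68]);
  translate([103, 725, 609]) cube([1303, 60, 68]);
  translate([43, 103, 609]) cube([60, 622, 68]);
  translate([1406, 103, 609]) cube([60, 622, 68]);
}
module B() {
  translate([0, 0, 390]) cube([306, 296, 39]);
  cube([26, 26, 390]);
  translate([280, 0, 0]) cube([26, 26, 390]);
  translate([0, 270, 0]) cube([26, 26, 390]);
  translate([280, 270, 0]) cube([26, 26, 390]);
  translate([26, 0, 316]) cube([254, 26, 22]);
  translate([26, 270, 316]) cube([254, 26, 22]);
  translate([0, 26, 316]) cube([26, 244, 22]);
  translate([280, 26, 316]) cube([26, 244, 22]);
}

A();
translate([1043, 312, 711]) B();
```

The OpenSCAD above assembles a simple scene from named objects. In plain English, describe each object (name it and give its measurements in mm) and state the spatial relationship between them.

A is a table with a 1509×828 mm rectangular top, 34 mm thick, top surface at z = 711 mm, supported by four 60×60 mm square legs, each inset 43 mm from the nearest pair of top edges, running from the floor. Four apron rails, 60 mm thick and 68 mm tall, run between adjacent legs with their top edges flush with the underside of the top and their outer faces flush with the legs' outer faces.

B is a four-legged stool. The seat is 306×296 mm, 39 mm thick, top at z = 429 mm. It stands on four square legs, each 26×26 mm in cross-section, from z = 0 to the seat underside, each flush with a corner of the seat. Four stretchers, 26 mm wide and 22 mm tall, connect adjacent legs with their undersides at z = 316 mm, each running between the inner faces of the legs it joins and aligned with the legs' outer faces on the other axis.

The stool is on top of the table.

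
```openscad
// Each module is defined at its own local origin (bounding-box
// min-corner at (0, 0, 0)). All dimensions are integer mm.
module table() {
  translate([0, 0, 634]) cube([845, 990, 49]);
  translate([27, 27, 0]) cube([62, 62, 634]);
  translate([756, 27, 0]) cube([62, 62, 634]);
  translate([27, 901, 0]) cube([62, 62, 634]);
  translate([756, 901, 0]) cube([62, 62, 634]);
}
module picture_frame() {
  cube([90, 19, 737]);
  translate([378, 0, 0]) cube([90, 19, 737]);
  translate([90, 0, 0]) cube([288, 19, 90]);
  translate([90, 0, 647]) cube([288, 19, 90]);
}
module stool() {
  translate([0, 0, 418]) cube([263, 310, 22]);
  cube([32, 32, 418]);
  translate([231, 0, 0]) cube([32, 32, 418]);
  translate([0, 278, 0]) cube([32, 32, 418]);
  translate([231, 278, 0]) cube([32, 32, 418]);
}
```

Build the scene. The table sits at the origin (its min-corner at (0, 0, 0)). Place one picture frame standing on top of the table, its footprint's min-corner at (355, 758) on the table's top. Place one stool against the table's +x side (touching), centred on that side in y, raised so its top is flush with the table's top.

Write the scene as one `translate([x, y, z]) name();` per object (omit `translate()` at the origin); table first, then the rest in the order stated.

table();
translate([355, 758, 683]) picture_frame();
translate([845, 340, 243]) stool();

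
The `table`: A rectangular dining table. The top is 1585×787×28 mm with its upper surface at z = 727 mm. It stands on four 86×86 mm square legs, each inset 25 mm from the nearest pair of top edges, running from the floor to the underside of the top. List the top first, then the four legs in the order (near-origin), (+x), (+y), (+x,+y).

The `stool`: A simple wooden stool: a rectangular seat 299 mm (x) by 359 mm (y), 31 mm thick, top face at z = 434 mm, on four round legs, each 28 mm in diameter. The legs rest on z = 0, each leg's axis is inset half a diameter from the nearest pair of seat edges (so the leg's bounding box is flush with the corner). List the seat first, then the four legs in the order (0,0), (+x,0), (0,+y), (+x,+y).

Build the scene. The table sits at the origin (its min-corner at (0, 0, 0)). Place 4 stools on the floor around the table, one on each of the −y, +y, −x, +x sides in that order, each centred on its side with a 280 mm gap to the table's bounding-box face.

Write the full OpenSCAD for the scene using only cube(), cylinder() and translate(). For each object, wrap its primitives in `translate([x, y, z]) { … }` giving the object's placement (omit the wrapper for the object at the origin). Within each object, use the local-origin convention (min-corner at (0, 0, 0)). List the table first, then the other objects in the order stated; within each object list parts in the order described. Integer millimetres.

translate([0, 0, 699]) cube([1585, 787, 28]);
translate([25, 25, 0]) cube([86, 86, 699]);
translate([1474, 25, 0]) cube([86, 86, 699]);
translate([25, 676, 0]) cube([86, 86, 699]);
translate([1474, 676, 0]) cube([86, 86, 699]);
translate([643, -639, 0]) {
  translate([0, 0, 403]) cube([299, 359, 31]);
  translate([14, 14, 0]) cylinder(h = 403, r = 14);
  translate([285, 14, 0]) cylinder(h = 403, r = 14);
  translate([14, 345, 0]) cylinder(h = 403, r = 14);
  translate([285, 345, 0]) cylinder(h = 403, r = 14);
}
translate([643, 1067, 0]) {
  translate([0, 0, 403]) cube([299, 359, 31]);
  translate([14, 14, 0]) cylinder(h = 403, r = 14);
  translate([285, 14, 0]) cylinder(h = 403, r = 14);
  translate([14, 345, 0]) cylinder(h = 403, r = 14);
  translate([285, 345, 0]) cylinder(h = 403, r = 14);
}
translate([-579, 214, 0]) {
  translate([0, 0, 403]) cube([299, 359, 31]);
  translate([14, 14, 0]) cylinder(h = 403, r = 14);
  translate([285, 14, 0]) cylinder(h = 403, r = 14);
  translate([14, 345, 0]) cylinder(h = 403, r = 14);
  translate([285, 345, 0]) cylinder(h = 403, r = 14);
}
translate([1865, 214, 0]) {
  translate([0, 0, 403]) cube([299, 359, 31]);
  translate([14, 14, 0]) cylinder(h = 403, r = 14);
  translate([285, 14, 0]) cylinder(h = 403, r = 14);
  translate([14, 345, 0]) cylinder(h = 403, r = 14);
  translate([285, 345, 0]) cylinder(h = 403, r = 14);
}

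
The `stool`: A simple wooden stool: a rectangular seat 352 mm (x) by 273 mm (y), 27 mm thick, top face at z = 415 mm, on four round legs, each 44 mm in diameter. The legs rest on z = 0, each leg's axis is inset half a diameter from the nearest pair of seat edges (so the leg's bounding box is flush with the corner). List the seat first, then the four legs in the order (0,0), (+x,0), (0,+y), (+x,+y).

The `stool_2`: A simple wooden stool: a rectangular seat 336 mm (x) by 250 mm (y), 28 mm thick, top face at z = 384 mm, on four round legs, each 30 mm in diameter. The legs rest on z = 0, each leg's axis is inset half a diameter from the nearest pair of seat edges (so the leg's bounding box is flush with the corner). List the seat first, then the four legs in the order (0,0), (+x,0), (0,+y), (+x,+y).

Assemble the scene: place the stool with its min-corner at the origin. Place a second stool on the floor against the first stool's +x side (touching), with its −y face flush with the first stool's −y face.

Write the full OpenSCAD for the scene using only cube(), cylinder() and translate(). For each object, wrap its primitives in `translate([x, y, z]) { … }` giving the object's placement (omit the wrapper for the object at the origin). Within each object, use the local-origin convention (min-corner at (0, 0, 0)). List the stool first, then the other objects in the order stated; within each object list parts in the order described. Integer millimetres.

translate([0, 0, 388]) cube([352, 273, 27]);
translate([22, 22, 0]) cylinder(h = 388, r = 22);
translate([330, 22, 0]) cylinder(h = 388, r = 22);
translate([22, 251, 0]) cylinder(h = 388, r = 22);
translate([330, 251, 0]) cylinder(h = 388, r = 22);
translate([352, 0, 0]) {
  translate([0, 0, 356]) cube([336, 250, 28]);
  translate([15, 15, 0]) cylinder(h = 356, r = 15);
  translate([321, 15, 0]) cylinder(h = 356, r = 15);
  translate([15, 235, 0]) cylinder(h = 356, r = 15);
  translate([321, 235, 0]) cylinder(h = 356, r = 15);
}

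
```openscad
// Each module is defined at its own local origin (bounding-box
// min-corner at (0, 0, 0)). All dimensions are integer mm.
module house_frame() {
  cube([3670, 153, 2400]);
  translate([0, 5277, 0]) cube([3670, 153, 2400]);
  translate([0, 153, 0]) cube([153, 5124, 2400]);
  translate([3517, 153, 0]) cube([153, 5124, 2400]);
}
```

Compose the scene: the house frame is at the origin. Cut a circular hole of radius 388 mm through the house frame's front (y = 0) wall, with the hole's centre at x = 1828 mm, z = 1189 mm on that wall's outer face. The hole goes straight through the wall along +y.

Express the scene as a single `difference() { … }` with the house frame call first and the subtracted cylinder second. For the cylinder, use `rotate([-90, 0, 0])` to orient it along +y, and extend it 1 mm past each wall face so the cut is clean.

difference() {
  house_frame();
  translate([1828, -1, 1189]) rotate([-90, 0, 0]) cylinder(h = 155, r = 388);
}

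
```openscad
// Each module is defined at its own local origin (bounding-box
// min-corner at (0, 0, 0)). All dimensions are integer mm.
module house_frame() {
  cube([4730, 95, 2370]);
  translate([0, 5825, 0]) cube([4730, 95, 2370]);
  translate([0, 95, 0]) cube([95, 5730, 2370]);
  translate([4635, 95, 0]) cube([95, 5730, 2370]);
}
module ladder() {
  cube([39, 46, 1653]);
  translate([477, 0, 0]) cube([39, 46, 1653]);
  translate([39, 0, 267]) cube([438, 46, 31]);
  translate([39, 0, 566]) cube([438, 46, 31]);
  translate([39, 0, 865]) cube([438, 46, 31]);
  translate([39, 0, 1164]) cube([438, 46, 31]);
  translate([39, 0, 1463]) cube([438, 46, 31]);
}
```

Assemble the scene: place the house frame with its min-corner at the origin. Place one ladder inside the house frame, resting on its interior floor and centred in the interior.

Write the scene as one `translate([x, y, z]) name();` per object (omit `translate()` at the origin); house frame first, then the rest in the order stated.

house_frame();
translate([2107, 2937, 0]) ladder();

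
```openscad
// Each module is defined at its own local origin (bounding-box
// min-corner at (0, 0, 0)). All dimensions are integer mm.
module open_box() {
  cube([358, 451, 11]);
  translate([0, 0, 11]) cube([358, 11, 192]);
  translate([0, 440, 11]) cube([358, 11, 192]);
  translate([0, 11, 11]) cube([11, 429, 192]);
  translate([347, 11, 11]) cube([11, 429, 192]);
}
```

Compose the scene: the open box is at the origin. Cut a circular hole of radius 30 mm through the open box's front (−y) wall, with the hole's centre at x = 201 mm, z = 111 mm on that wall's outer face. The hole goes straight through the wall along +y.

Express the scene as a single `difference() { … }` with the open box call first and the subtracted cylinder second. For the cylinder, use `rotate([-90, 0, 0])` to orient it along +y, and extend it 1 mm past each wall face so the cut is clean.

difference() {
  open_box();
  translate([201, -1, 111]) rotate([-90, 0, 0]) cylinder(h = 13, r = 30);
}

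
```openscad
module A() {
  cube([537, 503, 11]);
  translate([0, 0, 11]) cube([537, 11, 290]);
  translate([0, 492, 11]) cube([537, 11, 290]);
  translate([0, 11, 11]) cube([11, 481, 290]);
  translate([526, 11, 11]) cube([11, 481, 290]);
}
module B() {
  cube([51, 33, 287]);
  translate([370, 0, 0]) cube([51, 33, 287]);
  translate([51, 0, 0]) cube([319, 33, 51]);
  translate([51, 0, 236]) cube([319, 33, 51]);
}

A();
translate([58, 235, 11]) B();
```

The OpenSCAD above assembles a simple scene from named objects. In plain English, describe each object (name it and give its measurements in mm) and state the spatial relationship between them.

A is an open-topped rectangular box: outside dimensions 537×503×301 mm, with a uniform wall and base thickness of 11 mm. The base is a full 537×503 slab on the floor; four walls sit on top of the base. The front and back walls (the −y and +y sides) span the full width; the two side walls fit between them.

B is a picture frame with a 319×185 mm rectangular opening (x by z) and a uniform 51 mm border on every side. Frame depth is 33 mm along y. It is built from two vertical stiles running the full outside height and two horizontal rails spanning the gap between the stiles.

The picture frame sits inside the open box, centred.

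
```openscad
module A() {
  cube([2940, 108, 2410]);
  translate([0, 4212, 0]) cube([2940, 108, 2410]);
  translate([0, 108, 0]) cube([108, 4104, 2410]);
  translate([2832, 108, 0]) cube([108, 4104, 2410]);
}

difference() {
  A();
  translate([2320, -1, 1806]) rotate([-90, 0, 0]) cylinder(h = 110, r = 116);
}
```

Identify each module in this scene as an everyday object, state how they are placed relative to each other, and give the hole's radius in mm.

A is a house frame. The house frame has a circular hole through its front wall. The hole's radius is 116 mm.

The subtracted cylinder has r = 116 mm.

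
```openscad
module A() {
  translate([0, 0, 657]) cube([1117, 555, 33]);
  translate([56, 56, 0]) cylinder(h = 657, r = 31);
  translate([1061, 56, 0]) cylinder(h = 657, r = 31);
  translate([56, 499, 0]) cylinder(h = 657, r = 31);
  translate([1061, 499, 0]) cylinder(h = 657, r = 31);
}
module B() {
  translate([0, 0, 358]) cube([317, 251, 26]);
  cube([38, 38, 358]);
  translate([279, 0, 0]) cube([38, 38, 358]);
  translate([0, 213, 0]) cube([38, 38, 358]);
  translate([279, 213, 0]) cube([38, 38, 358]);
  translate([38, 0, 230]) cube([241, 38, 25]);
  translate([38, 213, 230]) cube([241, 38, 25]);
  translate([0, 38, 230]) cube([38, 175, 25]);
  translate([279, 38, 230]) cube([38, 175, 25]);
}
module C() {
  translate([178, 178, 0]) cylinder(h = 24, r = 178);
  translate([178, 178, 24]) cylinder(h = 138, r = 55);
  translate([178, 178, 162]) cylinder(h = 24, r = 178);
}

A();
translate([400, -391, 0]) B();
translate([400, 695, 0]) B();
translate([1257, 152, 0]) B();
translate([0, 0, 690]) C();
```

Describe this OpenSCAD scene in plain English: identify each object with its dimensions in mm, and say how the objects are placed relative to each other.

A is a table: top 1117 mm (x) × 555 mm (y), 33 mm thick, upper face at z = 690 mm, on four round legs of 62 mm diameter, each leg's bounding box inset 25 mm from the nearest pair of top edges, running from z = 0 to the bottom of the top.

B is a four-legged stool. The seat is 317×251 mm, 26 mm thick, top at z = 384 mm. It stands on four square legs, each 38×38 mm in cross-section, from z = 0 to the seat underside, each flush with a corner of the seat. Four stretchers, 38 mm wide and 25 mm tall, connect adjacent legs with their undersides at z = 230 mm, each running between the inner faces of the legs it joins and aligned with the legs' outer faces on the other axis.

C is a spool: two coaxial disc flanges of radius 178 mm and thickness 24 mm, joined by a core cylinder of radius 55 mm and height 138 mm. The lower flange rests on z = 0 and the three cylinders share a vertical axis.

Three stools sit around the table at the −y, +y, +x sides. The spool is on top of the table.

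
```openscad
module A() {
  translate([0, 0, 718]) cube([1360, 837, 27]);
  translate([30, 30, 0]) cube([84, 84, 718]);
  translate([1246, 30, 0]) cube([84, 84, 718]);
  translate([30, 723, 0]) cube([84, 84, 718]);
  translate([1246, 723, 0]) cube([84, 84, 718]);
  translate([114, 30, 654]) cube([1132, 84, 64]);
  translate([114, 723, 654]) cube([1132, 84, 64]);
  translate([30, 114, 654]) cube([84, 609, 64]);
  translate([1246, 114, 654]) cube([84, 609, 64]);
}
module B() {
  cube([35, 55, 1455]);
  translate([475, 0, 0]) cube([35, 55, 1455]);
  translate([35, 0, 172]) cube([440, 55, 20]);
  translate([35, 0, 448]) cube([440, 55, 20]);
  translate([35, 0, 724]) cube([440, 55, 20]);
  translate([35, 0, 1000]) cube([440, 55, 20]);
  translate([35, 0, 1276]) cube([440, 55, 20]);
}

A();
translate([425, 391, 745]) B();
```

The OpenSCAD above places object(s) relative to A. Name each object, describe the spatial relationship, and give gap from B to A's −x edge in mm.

The ladder's min-x is at 425; the table's min-x is 0; gap = 425 mm.

A is a table. B is a ladder. The ladder is on top of the table, centred. The gap from the ladder to the table's −x edge is 425 mm.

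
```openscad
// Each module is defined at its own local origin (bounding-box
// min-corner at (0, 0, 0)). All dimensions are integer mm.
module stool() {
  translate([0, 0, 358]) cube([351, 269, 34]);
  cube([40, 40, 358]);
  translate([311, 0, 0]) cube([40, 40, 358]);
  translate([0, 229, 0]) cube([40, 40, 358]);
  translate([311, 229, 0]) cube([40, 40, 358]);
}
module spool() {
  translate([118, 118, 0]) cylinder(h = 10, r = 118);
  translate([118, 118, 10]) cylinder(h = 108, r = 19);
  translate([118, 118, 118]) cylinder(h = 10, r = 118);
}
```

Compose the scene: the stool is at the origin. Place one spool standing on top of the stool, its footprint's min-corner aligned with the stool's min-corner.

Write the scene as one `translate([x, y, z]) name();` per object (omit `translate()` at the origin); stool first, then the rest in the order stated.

stool();
translate([0, 0, 392]) spool();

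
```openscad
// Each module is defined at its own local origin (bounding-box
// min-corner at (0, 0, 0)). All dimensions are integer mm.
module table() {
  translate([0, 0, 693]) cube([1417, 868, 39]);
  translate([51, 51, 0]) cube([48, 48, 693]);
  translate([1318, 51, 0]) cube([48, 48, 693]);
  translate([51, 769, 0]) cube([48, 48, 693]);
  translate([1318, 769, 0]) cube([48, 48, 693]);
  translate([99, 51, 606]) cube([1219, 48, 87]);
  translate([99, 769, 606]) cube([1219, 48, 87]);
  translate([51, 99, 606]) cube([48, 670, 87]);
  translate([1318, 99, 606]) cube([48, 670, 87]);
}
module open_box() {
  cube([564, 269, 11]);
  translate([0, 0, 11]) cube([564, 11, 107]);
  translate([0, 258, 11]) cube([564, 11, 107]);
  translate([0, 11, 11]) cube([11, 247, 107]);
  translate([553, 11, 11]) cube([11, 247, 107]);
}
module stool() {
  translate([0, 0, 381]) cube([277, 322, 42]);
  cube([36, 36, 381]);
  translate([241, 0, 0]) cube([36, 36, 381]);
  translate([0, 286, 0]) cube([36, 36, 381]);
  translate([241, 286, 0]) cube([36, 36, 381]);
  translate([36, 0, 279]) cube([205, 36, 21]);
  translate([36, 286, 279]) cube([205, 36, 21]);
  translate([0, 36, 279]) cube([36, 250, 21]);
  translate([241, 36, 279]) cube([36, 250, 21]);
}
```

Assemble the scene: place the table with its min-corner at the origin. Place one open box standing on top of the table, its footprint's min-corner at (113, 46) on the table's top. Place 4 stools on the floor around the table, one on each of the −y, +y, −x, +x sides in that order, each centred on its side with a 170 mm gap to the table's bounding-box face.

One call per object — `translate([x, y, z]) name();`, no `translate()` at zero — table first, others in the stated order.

table();
translate([113, 46, 732]) open_box();
translate([570, -492, 0]) stool();
translate([570, 1038, 0]) stool();
translate([-447, 273, 0]) stool();
translate([1587, 273, 0]) stool();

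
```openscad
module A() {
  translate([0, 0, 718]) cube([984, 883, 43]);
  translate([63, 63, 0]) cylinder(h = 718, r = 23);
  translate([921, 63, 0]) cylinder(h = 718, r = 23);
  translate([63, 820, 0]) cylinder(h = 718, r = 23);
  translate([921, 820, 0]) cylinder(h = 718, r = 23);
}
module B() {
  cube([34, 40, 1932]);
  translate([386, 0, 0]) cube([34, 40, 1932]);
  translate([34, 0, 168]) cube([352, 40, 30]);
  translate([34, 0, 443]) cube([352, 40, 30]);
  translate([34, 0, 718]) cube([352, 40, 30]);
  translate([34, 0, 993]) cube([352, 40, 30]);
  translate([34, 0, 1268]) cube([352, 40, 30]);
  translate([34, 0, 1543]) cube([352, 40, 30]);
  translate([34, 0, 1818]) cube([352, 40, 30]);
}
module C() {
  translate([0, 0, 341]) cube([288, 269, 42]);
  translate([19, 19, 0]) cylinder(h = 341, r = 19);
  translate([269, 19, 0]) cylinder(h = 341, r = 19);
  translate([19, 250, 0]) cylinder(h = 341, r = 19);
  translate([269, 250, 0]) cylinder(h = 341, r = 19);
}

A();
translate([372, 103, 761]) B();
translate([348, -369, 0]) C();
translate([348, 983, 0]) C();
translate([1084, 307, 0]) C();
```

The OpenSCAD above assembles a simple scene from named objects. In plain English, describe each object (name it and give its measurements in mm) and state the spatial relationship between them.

A is a table with a 984×883 mm rectangular top, 43 mm thick, top surface at z = 761 mm, supported by four round legs of 46 mm diameter, each leg's bounding box inset 40 mm from the nearest pair of top edges, running from the floor.

B is a wooden ladder with two side rails of 34×40 mm section and 1932 mm height, set 420 mm apart overall. Between them run 7 rectangular rungs (40 mm deep, 30 mm thick), front faces flush with the rails' −y face. The bottom of the first rung is 168 mm above the floor and each subsequent rung is 275 mm higher than the one below.

C is a four-legged stool. The seat is 288×269 mm, 42 mm thick, top at z = 383 mm. It stands on four round legs, each 38 mm in diameter, from z = 0 to the seat underside, each leg's axis is inset half a diameter from the nearest pair of seat edges (so the leg's bounding box is flush with the corner).

The ladder is on top of the table. Three stools sit around the table at the −y, +y, +x sides.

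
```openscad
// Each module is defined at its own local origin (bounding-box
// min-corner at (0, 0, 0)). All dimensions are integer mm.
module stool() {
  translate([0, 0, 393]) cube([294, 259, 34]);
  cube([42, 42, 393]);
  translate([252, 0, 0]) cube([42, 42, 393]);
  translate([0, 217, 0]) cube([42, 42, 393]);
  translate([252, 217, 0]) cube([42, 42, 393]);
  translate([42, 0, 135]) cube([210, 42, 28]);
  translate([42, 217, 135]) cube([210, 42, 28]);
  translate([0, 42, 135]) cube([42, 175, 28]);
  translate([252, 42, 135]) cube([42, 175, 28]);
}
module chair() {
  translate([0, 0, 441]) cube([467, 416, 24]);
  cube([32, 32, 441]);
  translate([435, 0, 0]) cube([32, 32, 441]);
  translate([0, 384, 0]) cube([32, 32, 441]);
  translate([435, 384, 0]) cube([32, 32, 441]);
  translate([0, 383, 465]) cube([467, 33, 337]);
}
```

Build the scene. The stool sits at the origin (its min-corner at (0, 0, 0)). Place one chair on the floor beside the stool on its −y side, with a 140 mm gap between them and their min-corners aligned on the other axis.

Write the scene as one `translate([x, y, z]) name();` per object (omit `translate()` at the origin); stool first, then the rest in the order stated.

stool();
translate([0, -556, 0]) chair();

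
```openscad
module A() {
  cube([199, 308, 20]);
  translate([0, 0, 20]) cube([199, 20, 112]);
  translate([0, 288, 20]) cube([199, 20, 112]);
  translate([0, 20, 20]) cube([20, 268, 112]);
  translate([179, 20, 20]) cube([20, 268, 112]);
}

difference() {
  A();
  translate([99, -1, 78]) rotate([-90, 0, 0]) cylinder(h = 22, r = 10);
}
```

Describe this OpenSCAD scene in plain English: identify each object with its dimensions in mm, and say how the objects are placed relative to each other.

A is an open-topped rectangular box: outside dimensions 199×308×132 mm, with a uniform wall and base thickness of 20 mm. The base is a full 199×308 slab on the floor; four walls sit on top of the base. The front and back walls (the −y and +y sides) span the full width; the two side walls fit between them.

The open box has a circular hole of radius 10 mm through its front wall, centred at (x = 99, z = 78).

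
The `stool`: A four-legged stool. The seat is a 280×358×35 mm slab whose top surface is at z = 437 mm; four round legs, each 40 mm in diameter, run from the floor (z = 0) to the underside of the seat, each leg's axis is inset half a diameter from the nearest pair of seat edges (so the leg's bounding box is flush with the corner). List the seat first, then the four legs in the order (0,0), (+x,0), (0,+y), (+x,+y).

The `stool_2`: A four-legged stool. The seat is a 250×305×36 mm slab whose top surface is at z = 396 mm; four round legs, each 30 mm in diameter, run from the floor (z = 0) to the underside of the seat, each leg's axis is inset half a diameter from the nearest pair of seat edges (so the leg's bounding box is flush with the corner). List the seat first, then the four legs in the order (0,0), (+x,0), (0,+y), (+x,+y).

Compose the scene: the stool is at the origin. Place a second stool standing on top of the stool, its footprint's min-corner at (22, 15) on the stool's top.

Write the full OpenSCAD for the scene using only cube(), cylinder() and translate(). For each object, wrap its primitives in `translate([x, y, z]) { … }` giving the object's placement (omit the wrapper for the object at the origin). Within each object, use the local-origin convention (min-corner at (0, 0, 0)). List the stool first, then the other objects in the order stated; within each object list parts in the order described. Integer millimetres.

translate([0, 0, 402]) cube([280, 358, 35]);
translate([20, 20, 0]) cylinder(h = 402, r = 20);
translate([260, 20, 0]) cylinder(h = 402, r = 20);
translate([20, 338, 0]) cylinder(h = 402, r = 20);
translate([260, 338, 0]) cylinder(h = 402, r = 20);
translate([22, 15, 437]) {
  translate([0, 0, 360]) cube([250, 305, 36]);
  translate([15, 15, 0]) cylinder(h = 360, r = 15);
  translate([235, 15, 0]) cylinder(h = 360, r = 15);
  translate([15, 290, 0]) cylinder(h = 360, r = 15);
  translate([235, 290, 0]) cylinder(h = 360, r = 15);
}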